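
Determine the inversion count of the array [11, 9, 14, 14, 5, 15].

Finding inversions in [11, 9, 14, 14, 5, 15]:

(0, 1): arr[0]=11 > arr[1]=9
(0, 4): arr[0]=11 > arr[4]=5
(1, 4): arr[1]=9 > arr[4]=5
(2, 4): arr[2]=14 > arr[4]=5
(3, 4): arr[3]=14 > arr[4]=5

Total inversions: 5

The array has 5 inversion(s): (0,1), (0,4), (1,4), (2,4), (3,4). Each pair (i,j) satisfies i < j and arr[i] > arr[j].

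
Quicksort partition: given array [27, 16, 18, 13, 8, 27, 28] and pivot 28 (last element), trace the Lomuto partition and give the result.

Lomuto partition with pivot = 28:

Initial array: [27, 16, 18, 13, 8, 27, 28]

arr[0]=27 <= 28: swap with position 0, array becomes [27, 16, 18, 13, 8, 27, 28]
arr[1]=16 <= 28: swap with position 1, array becomes [27, 16, 18, 13, 8, 27, 28]
arr[2]=18 <= 28: swap with position 2, array becomes [27, 16, 18, 13, 8, 27, 28]
arr[3]=13 <= 28: swap with position 3, array becomes [27, 16, 18, 13, 8, 27, 28]
arr[4]=8 <= 28: swap with position 4, array becomes [27, 16, 18, 13, 8, 27, 28]
arr[5]=27 <= 28: swap with position 5, array becomes [27, 16, 18, 13, 8, 27, 28]

Place pivot at position 6: [27, 16, 18, 13, 8, 27, 28]
Pivot position: 6

After partitioning with pivot 28, the array becomes [27, 16, 18, 13, 8, 27, 28]. The pivot is placed at index 6. All elements to the left of the pivot are <= 28, and all elements to the right are > 28.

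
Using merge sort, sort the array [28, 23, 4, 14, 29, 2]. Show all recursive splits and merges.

Merge sort trace:

Split: [28, 23, 4, 14, 29, 2] -> [28, 23, 4] and [14, 29, 2]
  Split: [28, 23, 4] -> [28] and [23, 4]
    Split: [23, 4] -> [23] and [4]
    Merge: [23] + [4] -> [4, 23]
  Merge: [28] + [4, 23] -> [4, 23, 28]
  Split: [14, 29, 2] -> [14] and [29, 2]
    Split: [29, 2] -> [29] and [2]
    Merge: [29] + [2] -> [2, 29]
  Merge: [14] + [2, 29] -> [2, 14, 29]
Merge: [4, 23, 28] + [2, 14, 29] -> [2, 4, 14, 23, 28, 29]

Final sorted array: [2, 4, 14, 23, 28, 29]

The merge sort proceeds by recursively splitting the array and merging sorted halves.
After all merges, the sorted array is [2, 4, 14, 23, 28, 29].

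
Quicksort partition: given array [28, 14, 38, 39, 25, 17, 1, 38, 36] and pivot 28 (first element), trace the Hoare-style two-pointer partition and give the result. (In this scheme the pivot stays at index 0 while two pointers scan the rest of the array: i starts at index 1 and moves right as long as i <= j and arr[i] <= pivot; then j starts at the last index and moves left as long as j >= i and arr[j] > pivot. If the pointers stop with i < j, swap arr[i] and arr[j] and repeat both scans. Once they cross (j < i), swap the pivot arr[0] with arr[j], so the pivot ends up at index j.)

Hoare-style two-pointer partition with pivot = 28:

Initial array: [28, 14, 38, 39, 25, 17, 1, 38, 36]

Pointers start at i = 1, j = 8.
i stops at index 2 (arr[2]=38 > 28), j stops at index 6 (arr[6]=1 <= 28): swap arr[2] and arr[6], array becomes [28, 14, 1, 39, 25, 17, 38, 38, 36]
i stops at index 3 (arr[3]=39 > 28), j stops at index 5 (arr[5]=17 <= 28): swap arr[3] and arr[5], array becomes [28, 14, 1, 17, 25, 39, 38, 38, 36]
i ends at 5, j ends at 4: the pointers have crossed (j < i), so scanning stops.

Swap pivot arr[0] with arr[4] to place pivot at position 4: [25, 14, 1, 17, 28, 39, 38, 38, 36]
Pivot position: 4

After partitioning with pivot 28, the array becomes [25, 14, 1, 17, 28, 39, 38, 38, 36]. The pivot is placed at index 4. All elements to the left of the pivot are <= 28, and all elements to the right are > 28.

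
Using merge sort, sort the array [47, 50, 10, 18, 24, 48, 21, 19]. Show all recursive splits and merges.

Merge sort trace:

Split: [47, 50, 10, 18, 24, 48, 21, 19] -> [47, 50, 10, 18] and [24, 48, 21, 19]
  Split: [47, 50, 10, 18] -> [47, 50] and [10, 18]
    Split: [47, 50] -> [47] and [50]
    Merge: [47] + [50] -> [47, 50]
    Split: [10, 18] -> [10] and [18]
    Merge: [10] + [18] -> [10, 18]
  Merge: [47, 50] + [10, 18] -> [10, 18, 47, 50]
  Split: [24, 48, 21, 19] -> [24, 48] and [21, 19]
    Split: [24, 48] -> [24] and [48]
    Merge: [24] + [48] -> [24, 48]
    Split: [21, 19] -> [21] and [19]
    Merge: [21] + [19] -> [19, 21]
  Merge: [24, 48] + [19, 21] -> [19, 21, 24, 48]
Merge: [10, 18, 47, 50] + [19, 21, 24, 48] -> [10, 18, 19, 21, 24, 47, 48, 50]

Final sorted array: [10, 18, 19, 21, 24, 47, 48, 50]

The merge sort proceeds by recursively splitting the array and merging sorted halves.
After all merges, the sorted array is [10, 18, 19, 21, 24, 47, 48, 50].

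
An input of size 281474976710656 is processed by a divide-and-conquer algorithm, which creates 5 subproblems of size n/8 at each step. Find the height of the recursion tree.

For divide and conquer with division factor 8:

Problem sizes at each level:
Level 0: 281474976710656
Level 1: 35184372088832
Level 2: 4398046511104
Level 3: 549755813888
Level 4: 68719476736
Level 5: 8589934592
Level 6: 1073741824
Level 7: 134217728
Level 8: 16777216
Level 9: 2097152
Level 10: 262144
Level 11: 32768
Level 12: 4096
Level 13: 512
Level 14: 64
Level 15: 8
Level 16: 1

The root is level 0 and the size-1 base case is level 16 (the tree spans levels 0 through 16, i.e. 17 levels counting the root), so the depth is the number of divisions: log_8(281474976710656) = 16

The recursion tree depth is log_8(281474976710656) = 16. At each level, the problem size is divided by 8, so it takes 16 divisions to reduce to a base case of size 1. The algorithm makes 5 recursive calls at each level.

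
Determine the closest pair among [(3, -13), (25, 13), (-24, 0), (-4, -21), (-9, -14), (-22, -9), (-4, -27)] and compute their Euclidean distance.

Computing all pairwise distances among 7 points:

d((3, -13), (25, 13)) = 34.0588
d((3, -13), (-24, 0)) = 29.9666
d((3, -13), (-4, -21)) = 10.6301
d((3, -13), (-9, -14)) = 12.0416
d((3, -13), (-22, -9)) = 25.318
d((3, -13), (-4, -27)) = 15.6525
d((25, 13), (-24, 0)) = 50.6952
d((25, 13), (-4, -21)) = 44.6878
d((25, 13), (-9, -14)) = 43.4166
d((25, 13), (-22, -9)) = 51.8941
d((25, 13), (-4, -27)) = 49.4065
d((-24, 0), (-4, -21)) = 29.0
d((-24, 0), (-9, -14)) = 20.5183
d((-24, 0), (-22, -9)) = 9.2195
d((-24, 0), (-4, -27)) = 33.6006
d((-4, -21), (-9, -14)) = 8.6023
d((-4, -21), (-22, -9)) = 21.6333
d((-4, -21), (-4, -27)) = 6.0 <-- minimum
d((-9, -14), (-22, -9)) = 13.9284
d((-9, -14), (-4, -27)) = 13.9284
d((-22, -9), (-4, -27)) = 25.4558

Closest pair: (-4, -21) and (-4, -27) with distance 6.0

The closest pair is (-4, -21) and (-4, -27) with Euclidean distance 6.0. For 7 points, brute-force pairwise comparison is shown above. For large n, the divide-and-conquer algorithm (sort by x, recurse on halves, check the dividing strip) achieves O(n log n).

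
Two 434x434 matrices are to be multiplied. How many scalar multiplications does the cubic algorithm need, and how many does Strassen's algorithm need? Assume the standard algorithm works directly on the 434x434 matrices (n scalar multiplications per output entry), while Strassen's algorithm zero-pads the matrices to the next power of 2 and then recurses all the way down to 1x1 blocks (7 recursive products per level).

Matrix multiplication for 434x434 matrices:

Strassen's algorithm requires power-of-2 dimensions. Pad 434x434 to 512x512 (next power of 2).

Standard algorithm: 434^3 = 81746504 multiplications
Strassen's algorithm: 7^(log2(512)) = 7^9 = 40353607 multiplications
Savings: 81746504 - 40353607 = 41392897 multiplications

Standard: 81746504 multiplications (434^3). Strassen: 40353607 multiplications (7^9, after padding to 512x512). Strassen reduces 8 recursive multiplications to 7 at each level.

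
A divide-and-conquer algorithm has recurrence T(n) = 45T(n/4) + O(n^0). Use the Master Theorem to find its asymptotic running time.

Master Theorem for T(n) = 45T(n/4) + O(n^0):

a = 45, b = 4, c = 0
log_b(a) = log_4(45) = 2.7459

Case 1: c = 0 < log_4(45) = 2.7459
T(n) = O(n^(log_4 45))

For T(n) = 45T(n/4) + O(n^0): log_4(45) = 2.7459. This is Case 1 of the Master Theorem (c < log_b(a), work dominated by leaves), giving O(n^(log_4 45)).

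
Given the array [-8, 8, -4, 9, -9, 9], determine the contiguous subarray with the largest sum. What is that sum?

Using Kadane's algorithm on [-8, 8, -4, 9, -9, 9]:

Scanning through the array:
Position 1 (value 8): max_ending_here = 8, max_so_far = 8
Position 2 (value -4): max_ending_here = 4, max_so_far = 8
Position 3 (value 9): max_ending_here = 13, max_so_far = 13
Position 4 (value -9): max_ending_here = 4, max_so_far = 13
Position 5 (value 9): max_ending_here = 13, max_so_far = 13

Maximum subarray: [8, -4, 9]
Maximum sum: 13

The maximum subarray is [8, -4, 9] with sum 13. This subarray runs from index 1 to index 3.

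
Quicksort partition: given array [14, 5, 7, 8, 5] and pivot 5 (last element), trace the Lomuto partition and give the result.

Lomuto partition with pivot = 5:

Initial array: [14, 5, 7, 8, 5]

arr[0]=14 > 5: no swap
arr[1]=5 <= 5: swap with position 0, array becomes [5, 14, 7, 8, 5]
arr[2]=7 > 5: no swap
arr[3]=8 > 5: no swap

Place pivot at position 1: [5, 5, 7, 8, 14]
Pivot position: 1

After partitioning with pivot 5, the array becomes [5, 5, 7, 8, 14]. The pivot is placed at index 1. All elements to the left of the pivot are <= 5, and all elements to the right are > 5.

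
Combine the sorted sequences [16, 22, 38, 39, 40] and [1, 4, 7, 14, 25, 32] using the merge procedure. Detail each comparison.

Merging process:

Compare 16 vs 1: take 1 from right. Merged: [1]
Compare 16 vs 4: take 4 from right. Merged: [1, 4]
Compare 16 vs 7: take 7 from right. Merged: [1, 4, 7]
Compare 16 vs 14: take 14 from right. Merged: [1, 4, 7, 14]
Compare 16 vs 25: take 16 from left. Merged: [1, 4, 7, 14, 16]
Compare 22 vs 25: take 22 from left. Merged: [1, 4, 7, 14, 16, 22]
Compare 38 vs 25: take 25 from right. Merged: [1, 4, 7, 14, 16, 22, 25]
Compare 38 vs 32: take 32 from right. Merged: [1, 4, 7, 14, 16, 22, 25, 32]
Append remaining from left: [38, 39, 40]. Merged: [1, 4, 7, 14, 16, 22, 25, 32, 38, 39, 40]

Final merged array: [1, 4, 7, 14, 16, 22, 25, 32, 38, 39, 40]
Total comparisons: 8

The merged array is [1, 4, 7, 14, 16, 22, 25, 32, 38, 39, 40], requiring 8 comparisons. The merge step runs in O(n) time where n is the total number of elements.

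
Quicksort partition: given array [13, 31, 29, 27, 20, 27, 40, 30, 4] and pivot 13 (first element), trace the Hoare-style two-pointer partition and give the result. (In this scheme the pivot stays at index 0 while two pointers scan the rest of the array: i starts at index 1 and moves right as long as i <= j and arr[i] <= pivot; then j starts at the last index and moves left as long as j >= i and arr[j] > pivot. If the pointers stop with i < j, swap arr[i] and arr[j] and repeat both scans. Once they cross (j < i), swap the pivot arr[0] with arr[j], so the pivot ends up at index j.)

Hoare-style two-pointer partition with pivot = 13:

Initial array: [13, 31, 29, 27, 20, 27, 40, 30, 4]

Pointers start at i = 1, j = 8.
i stops at index 1 (arr[1]=31 > 13), j stops at index 8 (arr[8]=4 <= 13): swap arr[1] and arr[8], array becomes [13, 4, 29, 27, 20, 27, 40, 30, 31]
i ends at 2, j ends at 1: the pointers have crossed (j < i), so scanning stops.

Swap pivot arr[0] with arr[1] to place pivot at position 1: [4, 13, 29, 27, 20, 27, 40, 30, 31]
Pivot position: 1

After partitioning with pivot 13, the array becomes [4, 13, 29, 27, 20, 27, 40, 30, 31]. The pivot is placed at index 1. All elements to the left of the pivot are <= 13, and all elements to the right are > 13.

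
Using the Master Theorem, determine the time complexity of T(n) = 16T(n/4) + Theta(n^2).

Master Theorem for T(n) = 16T(n/4) + O(n^2):

a = 16, b = 4, c = 2
log_b(a) = log_4(16) = 2.0000

Case 2: c = 2 = log_4(16) = 2.0000
T(n) = O(n^2 log n) = O(n^2 log n)

For T(n) = 16T(n/4) + O(n^2): log_4(16) = 2.0000. This is Case 2 of the Master Theorem (c = log_b(a), equal work at all levels), giving O(n^2 log n).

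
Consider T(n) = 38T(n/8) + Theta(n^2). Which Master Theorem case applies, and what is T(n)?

Master Theorem for T(n) = 38T(n/8) + O(n^2):

a = 38, b = 8, c = 2
log_b(a) = log_8(38) = 1.7493

Case 3: c = 2 > log_8(38) = 1.7493
T(n) = O(n^2) = O(n^2)

For T(n) = 38T(n/8) + O(n^2): log_8(38) = 1.7493. This is Case 3 of the Master Theorem (c > log_b(a), work dominated by root), giving O(n^2).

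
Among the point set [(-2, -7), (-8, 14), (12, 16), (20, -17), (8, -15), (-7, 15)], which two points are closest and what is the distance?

Computing all pairwise distances among 6 points:

d((-2, -7), (-8, 14)) = 21.8403
d((-2, -7), (12, 16)) = 26.9258
d((-2, -7), (20, -17)) = 24.1661
d((-2, -7), (8, -15)) = 12.8062
d((-2, -7), (-7, 15)) = 22.561
d((-8, 14), (12, 16)) = 20.0998
d((-8, 14), (20, -17)) = 41.7732
d((-8, 14), (8, -15)) = 33.121
d((-8, 14), (-7, 15)) = 1.4142 <-- minimum
d((12, 16), (20, -17)) = 33.9559
d((12, 16), (8, -15)) = 31.257
d((12, 16), (-7, 15)) = 19.0263
d((20, -17), (8, -15)) = 12.1655
d((20, -17), (-7, 15)) = 41.8688
d((8, -15), (-7, 15)) = 33.541

Closest pair: (-8, 14) and (-7, 15) with distance 1.4142

The closest pair is (-8, 14) and (-7, 15) with Euclidean distance 1.4142. For 6 points, brute-force pairwise comparison is shown above. For large n, the divide-and-conquer algorithm (sort by x, recurse on halves, check the dividing strip) achieves O(n log n).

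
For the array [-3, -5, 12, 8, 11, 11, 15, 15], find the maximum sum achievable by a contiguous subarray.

Using Kadane's algorithm on [-3, -5, 12, 8, 11, 11, 15, 15]:

Scanning through the array:
Position 1 (value -5): max_ending_here = -5, max_so_far = -3
Position 2 (value 12): max_ending_here = 12, max_so_far = 12
Position 3 (value 8): max_ending_here = 20, max_so_far = 20
Position 4 (value 11): max_ending_here = 31, max_so_far = 31
Position 5 (value 11): max_ending_here = 42, max_so_far = 42
Position 6 (value 15): max_ending_here = 57, max_so_far = 57
Position 7 (value 15): max_ending_here = 72, max_so_far = 72

Maximum subarray: [12, 8, 11, 11, 15, 15]
Maximum sum: 72

The maximum subarray is [12, 8, 11, 11, 15, 15] with sum 72. This subarray runs from index 2 to index 7.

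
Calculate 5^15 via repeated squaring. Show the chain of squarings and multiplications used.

Computing 5^15 by squaring (build up from 5^1; each line after the first costs one multiplication):

5^1 = 5
5^2 = (5^1)^2 = 5^2 = 25
5^3 = 5 * 5^2 = 5 * 25 = 125
5^6 = (5^3)^2 = 125^2 = 15625
5^7 = 5 * 5^6 = 5 * 15625 = 78125
5^14 = (5^7)^2 = 78125^2 = 6103515625
5^15 = 5 * 5^14 = 5 * 6103515625 = 30517578125

Result: 30517578125
Multiplications needed: 6 (6 lines after 5^1)

5^15 = 30517578125. Using exponentiation by squaring, this requires 6 multiplications. The key idea: if the exponent is even, square the half-power; if odd, multiply by the base once.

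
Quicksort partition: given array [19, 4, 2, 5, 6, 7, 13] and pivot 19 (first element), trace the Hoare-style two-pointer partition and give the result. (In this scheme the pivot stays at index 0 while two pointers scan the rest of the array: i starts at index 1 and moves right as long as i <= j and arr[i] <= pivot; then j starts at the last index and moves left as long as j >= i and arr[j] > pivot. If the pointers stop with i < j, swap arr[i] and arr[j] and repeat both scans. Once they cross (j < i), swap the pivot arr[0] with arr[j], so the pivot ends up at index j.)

Hoare-style two-pointer partition with pivot = 19:

Initial array: [19, 4, 2, 5, 6, 7, 13]

Pointers start at i = 1, j = 6.
i ends at 7, j ends at 6: the pointers have crossed (j < i), so scanning stops.

Swap pivot arr[0] with arr[6] to place pivot at position 6: [13, 4, 2, 5, 6, 7, 19]
Pivot position: 6

After partitioning with pivot 19, the array becomes [13, 4, 2, 5, 6, 7, 19]. The pivot is placed at index 6. All elements to the left of the pivot are <= 19, and all elements to the right are > 19.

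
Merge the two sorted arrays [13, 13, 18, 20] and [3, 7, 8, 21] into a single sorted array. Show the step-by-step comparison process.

Merging process:

Compare 13 vs 3: take 3 from right. Merged: [3]
Compare 13 vs 7: take 7 from right. Merged: [3, 7]
Compare 13 vs 8: take 8 from right. Merged: [3, 7, 8]
Compare 13 vs 21: take 13 from left. Merged: [3, 7, 8, 13]
Compare 13 vs 21: take 13 from left. Merged: [3, 7, 8, 13, 13]
Compare 18 vs 21: take 18 from left. Merged: [3, 7, 8, 13, 13, 18]
Compare 20 vs 21: take 20 from left. Merged: [3, 7, 8, 13, 13, 18, 20]
Append remaining from right: [21]. Merged: [3, 7, 8, 13, 13, 18, 20, 21]

Final merged array: [3, 7, 8, 13, 13, 18, 20, 21]
Total comparisons: 7

The merged array is [3, 7, 8, 13, 13, 18, 20, 21], requiring 7 comparisons. The merge step runs in O(n) time where n is the total number of elements.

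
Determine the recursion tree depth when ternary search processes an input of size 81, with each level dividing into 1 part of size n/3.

For divide and conquer with division factor 3:

Problem sizes at each level:
Level 0: 81
Level 1: 27
Level 2: 9
Level 3: 3
Level 4: 1

The root is level 0 and the size-1 base case is level 4 (the tree spans levels 0 through 4, i.e. 5 levels counting the root), so the depth is the number of divisions: log_3(81) = 4

The recursion tree depth is log_3(81) = 4. At each level, the problem size is divided by 3, so it takes 4 divisions to reduce to a base case of size 1. The algorithm makes 1 recursive call at each level.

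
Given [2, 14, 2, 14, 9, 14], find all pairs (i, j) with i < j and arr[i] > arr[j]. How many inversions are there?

Finding inversions in [2, 14, 2, 14, 9, 14]:

(1, 2): arr[1]=14 > arr[2]=2
(1, 4): arr[1]=14 > arr[4]=9
(3, 4): arr[3]=14 > arr[4]=9

Total inversions: 3

The array has 3 inversion(s): (1,2), (1,4), (3,4). Each pair (i,j) satisfies i < j and arr[i] > arr[j].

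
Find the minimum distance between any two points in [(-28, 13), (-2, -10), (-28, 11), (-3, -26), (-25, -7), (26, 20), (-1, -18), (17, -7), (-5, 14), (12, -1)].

Computing all pairwise distances among 10 points:

d((-28, 13), (-2, -10)) = 34.7131
d((-28, 13), (-28, 11)) = 2.0 <-- minimum
d((-28, 13), (-3, -26)) = 46.3249
d((-28, 13), (-25, -7)) = 20.2237
d((-28, 13), (26, 20)) = 54.4518
d((-28, 13), (-1, -18)) = 41.1096
d((-28, 13), (17, -7)) = 49.2443
d((-28, 13), (-5, 14)) = 23.0217
d((-28, 13), (12, -1)) = 42.3792
d((-2, -10), (-28, 11)) = 33.4215
d((-2, -10), (-3, -26)) = 16.0312
d((-2, -10), (-25, -7)) = 23.1948
d((-2, -10), (26, 20)) = 41.0366
d((-2, -10), (-1, -18)) = 8.0623
d((-2, -10), (17, -7)) = 19.2354
d((-2, -10), (-5, 14)) = 24.1868
d((-2, -10), (12, -1)) = 16.6433
d((-28, 11), (-3, -26)) = 44.6542
d((-28, 11), (-25, -7)) = 18.2483
d((-28, 11), (26, 20)) = 54.7449
d((-28, 11), (-1, -18)) = 39.6232
d((-28, 11), (17, -7)) = 48.4665
d((-28, 11), (-5, 14)) = 23.1948
d((-28, 11), (12, -1)) = 41.7612
d((-3, -26), (-25, -7)) = 29.0689
d((-3, -26), (26, 20)) = 54.3783
d((-3, -26), (-1, -18)) = 8.2462
d((-3, -26), (17, -7)) = 27.5862
d((-3, -26), (-5, 14)) = 40.05
d((-3, -26), (12, -1)) = 29.1548
d((-25, -7), (26, 20)) = 57.7062
d((-25, -7), (-1, -18)) = 26.4008
d((-25, -7), (17, -7)) = 42.0
d((-25, -7), (-5, 14)) = 29.0
d((-25, -7), (12, -1)) = 37.4833
d((26, 20), (-1, -18)) = 46.6154
d((26, 20), (17, -7)) = 28.4605
d((26, 20), (-5, 14)) = 31.5753
d((26, 20), (12, -1)) = 25.2389
d((-1, -18), (17, -7)) = 21.095
d((-1, -18), (-5, 14)) = 32.249
d((-1, -18), (12, -1)) = 21.4009
d((17, -7), (-5, 14)) = 30.4138
d((17, -7), (12, -1)) = 7.8102
d((-5, 14), (12, -1)) = 22.6716

Closest pair: (-28, 13) and (-28, 11) with distance 2.0

The closest pair is (-28, 13) and (-28, 11) with Euclidean distance 2.0. For 10 points, brute-force pairwise comparison is shown above. For large n, the divide-and-conquer algorithm (sort by x, recurse on halves, check the dividing strip) achieves O(n log n).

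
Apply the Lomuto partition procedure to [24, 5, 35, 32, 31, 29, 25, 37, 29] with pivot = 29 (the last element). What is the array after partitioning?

Lomuto partition with pivot = 29:

Initial array: [24, 5, 35, 32, 31, 29, 25, 37, 29]

arr[0]=24 <= 29: swap with position 0, array becomes [24, 5, 35, 32, 31, 29, 25, 37, 29]
arr[1]=5 <= 29: swap with position 1, array becomes [24, 5, 35, 32, 31, 29, 25, 37, 29]
arr[2]=35 > 29: no swap
arr[3]=32 > 29: no swap
arr[4]=31 > 29: no swap
arr[5]=29 <= 29: swap with position 2, array becomes [24, 5, 29, 32, 31, 35, 25, 37, 29]
arr[6]=25 <= 29: swap with position 3, array becomes [24, 5, 29, 25, 31, 35, 32, 37, 29]
arr[7]=37 > 29: no swap

Place pivot at position 4: [24, 5, 29, 25, 29, 35, 32, 37, 31]
Pivot position: 4

After partitioning with pivot 29, the array becomes [24, 5, 29, 25, 29, 35, 32, 37, 31]. The pivot is placed at index 4. All elements to the left of the pivot are <= 29, and all elements to the right are > 29.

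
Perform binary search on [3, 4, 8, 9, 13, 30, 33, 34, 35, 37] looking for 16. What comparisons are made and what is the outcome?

Binary search for 16 in [3, 4, 8, 9, 13, 30, 33, 34, 35, 37]:

lo=0, hi=9, mid=4, arr[mid]=13 -> 13 < 16, search right half
lo=5, hi=9, mid=7, arr[mid]=34 -> 34 > 16, search left half
lo=5, hi=6, mid=5, arr[mid]=30 -> 30 > 16, search left half
lo=5 > hi=4, target 16 not found

Binary search determines that 16 is not in the array after 3 comparisons. The search space was exhausted without finding the target.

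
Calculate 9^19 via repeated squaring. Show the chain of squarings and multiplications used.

Computing 9^19 by squaring (build up from 9^1; each line after the first costs one multiplication):

9^1 = 9
9^2 = (9^1)^2 = 9^2 = 81
9^4 = (9^2)^2 = 81^2 = 6561
9^8 = (9^4)^2 = 6561^2 = 43046721
9^9 = 9 * 9^8 = 9 * 43046721 = 387420489
9^18 = (9^9)^2 = 387420489^2 = 150094635296999121
9^19 = 9 * 9^18 = 9 * 150094635296999121 = 1350851717672992089

Result: 1350851717672992089
Multiplications needed: 6 (6 lines after 9^1)

9^19 = 1350851717672992089. Using exponentiation by squaring, this requires 6 multiplications. The key idea: if the exponent is even, square the half-power; if odd, multiply by the base once.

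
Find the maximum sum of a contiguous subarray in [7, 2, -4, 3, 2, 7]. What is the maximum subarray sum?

Using Kadane's algorithm on [7, 2, -4, 3, 2, 7]:

Scanning through the array:
Position 1 (value 2): max_ending_here = 9, max_so_far = 9
Position 2 (value -4): max_ending_here = 5, max_so_far = 9
Position 3 (value 3): max_ending_here = 8, max_so_far = 9
Position 4 (value 2): max_ending_here = 10, max_so_far = 10
Position 5 (value 7): max_ending_here = 17, max_so_far = 17

Maximum subarray: [7, 2, -4, 3, 2, 7]
Maximum sum: 17

The maximum subarray is [7, 2, -4, 3, 2, 7] with sum 17. This subarray runs from index 0 to index 5.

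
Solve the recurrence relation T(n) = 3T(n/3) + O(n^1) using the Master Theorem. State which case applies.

Master Theorem for T(n) = 3T(n/3) + O(n^1):

a = 3, b = 3, c = 1
log_b(a) = log_3(3) = 1.0000

Case 2: c = 1 = log_3(3) = 1.0000
T(n) = O(n^1 log n) = O(n log n)

For T(n) = 3T(n/3) + O(n^1): log_3(3) = 1.0000. This is Case 2 of the Master Theorem (c = log_b(a), equal work at all levels), giving O(n log n).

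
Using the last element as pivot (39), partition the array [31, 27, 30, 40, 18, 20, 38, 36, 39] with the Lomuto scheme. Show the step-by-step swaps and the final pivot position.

Lomuto partition with pivot = 39:

Initial array: [31, 27, 30, 40, 18, 20, 38, 36, 39]

arr[0]=31 <= 39: swap with position 0, array becomes [31, 27, 30, 40, 18, 20, 38, 36, 39]
arr[1]=27 <= 39: swap with position 1, array becomes [31, 27, 30, 40, 18, 20, 38, 36, 39]
arr[2]=30 <= 39: swap with position 2, array becomes [31, 27, 30, 40, 18, 20, 38, 36, 39]
arr[3]=40 > 39: no swap
arr[4]=18 <= 39: swap with position 3, array becomes [31, 27, 30, 18, 40, 20, 38, 36, 39]
arr[5]=20 <= 39: swap with position 4, array becomes [31, 27, 30, 18, 20, 40, 38, 36, 39]
arr[6]=38 <= 39: swap with position 5, array becomes [31, 27, 30, 18, 20, 38, 40, 36, 39]
arr[7]=36 <= 39: swap with position 6, array becomes [31, 27, 30, 18, 20, 38, 36, 40, 39]

Place pivot at position 7: [31, 27, 30, 18, 20, 38, 36, 39, 40]
Pivot position: 7

After partitioning with pivot 39, the array becomes [31, 27, 30, 18, 20, 38, 36, 39, 40]. The pivot is placed at index 7. All elements to the left of the pivot are <= 39, and all elements to the right are > 39.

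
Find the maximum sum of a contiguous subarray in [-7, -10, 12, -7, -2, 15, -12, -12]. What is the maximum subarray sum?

Using Kadane's algorithm on [-7, -10, 12, -7, -2, 15, -12, -12]:

Scanning through the array:
Position 1 (value -10): max_ending_here = -10, max_so_far = -7
Position 2 (value 12): max_ending_here = 12, max_so_far = 12
Position 3 (value -7): max_ending_here = 5, max_so_far = 12
Position 4 (value -2): max_ending_here = 3, max_so_far = 12
Position 5 (value 15): max_ending_here = 18, max_so_far = 18
Position 6 (value -12): max_ending_here = 6, max_so_far = 18
Position 7 (value -12): max_ending_here = -6, max_so_far = 18

Maximum subarray: [12, -7, -2, 15]
Maximum sum: 18

The maximum subarray is [12, -7, -2, 15] with sum 18. This subarray runs from index 2 to index 5.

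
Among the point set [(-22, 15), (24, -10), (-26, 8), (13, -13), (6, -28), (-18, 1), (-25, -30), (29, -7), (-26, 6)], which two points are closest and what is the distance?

Computing all pairwise distances among 9 points:

d((-22, 15), (24, -10)) = 52.3546
d((-22, 15), (-26, 8)) = 8.0623
d((-22, 15), (13, -13)) = 44.8219
d((-22, 15), (6, -28)) = 51.3128
d((-22, 15), (-18, 1)) = 14.5602
d((-22, 15), (-25, -30)) = 45.0999
d((-22, 15), (29, -7)) = 55.5428
d((-22, 15), (-26, 6)) = 9.8489
d((24, -10), (-26, 8)) = 53.1413
d((24, -10), (13, -13)) = 11.4018
d((24, -10), (6, -28)) = 25.4558
d((24, -10), (-18, 1)) = 43.4166
d((24, -10), (-25, -30)) = 52.9245
d((24, -10), (29, -7)) = 5.831
d((24, -10), (-26, 6)) = 52.4976
d((-26, 8), (13, -13)) = 44.2945
d((-26, 8), (6, -28)) = 48.1664
d((-26, 8), (-18, 1)) = 10.6301
d((-26, 8), (-25, -30)) = 38.0132
d((-26, 8), (29, -7)) = 57.0088
d((-26, 8), (-26, 6)) = 2.0 <-- minimum
d((13, -13), (6, -28)) = 16.5529
d((13, -13), (-18, 1)) = 34.0147
d((13, -13), (-25, -30)) = 41.6293
d((13, -13), (29, -7)) = 17.088
d((13, -13), (-26, 6)) = 43.382
d((6, -28), (-18, 1)) = 37.6431
d((6, -28), (-25, -30)) = 31.0644
d((6, -28), (29, -7)) = 31.1448
d((6, -28), (-26, 6)) = 46.6905
d((-18, 1), (-25, -30)) = 31.7805
d((-18, 1), (29, -7)) = 47.676
d((-18, 1), (-26, 6)) = 9.434
d((-25, -30), (29, -7)) = 58.6941
d((-25, -30), (-26, 6)) = 36.0139
d((29, -7), (-26, 6)) = 56.5155

Closest pair: (-26, 8) and (-26, 6) with distance 2.0

The closest pair is (-26, 8) and (-26, 6) with Euclidean distance 2.0. For 9 points, brute-force pairwise comparison is shown above. For large n, the divide-and-conquer algorithm (sort by x, recurse on halves, check the dividing strip) achieves O(n log n).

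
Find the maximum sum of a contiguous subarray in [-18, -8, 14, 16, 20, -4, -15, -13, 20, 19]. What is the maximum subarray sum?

Using Kadane's algorithm on [-18, -8, 14, 16, 20, -4, -15, -13, 20, 19]:

Scanning through the array:
Position 1 (value -8): max_ending_here = -8, max_so_far = -8
Position 2 (value 14): max_ending_here = 14, max_so_far = 14
Position 3 (value 16): max_ending_here = 30, max_so_far = 30
Position 4 (value 20): max_ending_here = 50, max_so_far = 50
Position 5 (value -4): max_ending_here = 46, max_so_far = 50
Position 6 (value -15): max_ending_here = 31, max_so_far = 50
Position 7 (value -13): max_ending_here = 18, max_so_far = 50
Position 8 (value 20): max_ending_here = 38, max_so_far = 50
Position 9 (value 19): max_ending_here = 57, max_so_far = 57

Maximum subarray: [14, 16, 20, -4, -15, -13, 20, 19]
Maximum sum: 57

The maximum subarray is [14, 16, 20, -4, -15, -13, 20, 19] with sum 57. This subarray runs from index 2 to index 9.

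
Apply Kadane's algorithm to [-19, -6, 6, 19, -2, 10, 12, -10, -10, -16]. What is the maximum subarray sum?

Using Kadane's algorithm on [-19, -6, 6, 19, -2, 10, 12, -10, -10, -16]:

Scanning through the array:
Position 1 (value -6): max_ending_here = -6, max_so_far = -6
Position 2 (value 6): max_ending_here = 6, max_so_far = 6
Position 3 (value 19): max_ending_here = 25, max_so_far = 25
Position 4 (value -2): max_ending_here = 23, max_so_far = 25
Position 5 (value 10): max_ending_here = 33, max_so_far = 33
Position 6 (value 12): max_ending_here = 45, max_so_far = 45
Position 7 (value -10): max_ending_here = 35, max_so_far = 45
Position 8 (value -10): max_ending_here = 25, max_so_far = 45
Position 9 (value -16): max_ending_here = 9, max_so_far = 45

Maximum subarray: [6, 19, -2, 10, 12]
Maximum sum: 45

The maximum subarray is [6, 19, -2, 10, 12] with sum 45. This subarray runs from index 2 to index 6.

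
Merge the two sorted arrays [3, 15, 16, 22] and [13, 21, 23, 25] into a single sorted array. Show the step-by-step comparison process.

Merging process:

Compare 3 vs 13: take 3 from left. Merged: [3]
Compare 15 vs 13: take 13 from right. Merged: [3, 13]
Compare 15 vs 21: take 15 from left. Merged: [3, 13, 15]
Compare 16 vs 21: take 16 from left. Merged: [3, 13, 15, 16]
Compare 22 vs 21: take 21 from right. Merged: [3, 13, 15, 16, 21]
Compare 22 vs 23: take 22 from left. Merged: [3, 13, 15, 16, 21, 22]
Append remaining from right: [23, 25]. Merged: [3, 13, 15, 16, 21, 22, 23, 25]

Final merged array: [3, 13, 15, 16, 21, 22, 23, 25]
Total comparisons: 6

The merged array is [3, 13, 15, 16, 21, 22, 23, 25], requiring 6 comparisons. The merge step runs in O(n) time where n is the total number of elements.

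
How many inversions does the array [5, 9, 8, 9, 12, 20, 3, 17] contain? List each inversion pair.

Finding inversions in [5, 9, 8, 9, 12, 20, 3, 17]:

(0, 6): arr[0]=5 > arr[6]=3
(1, 2): arr[1]=9 > arr[2]=8
(1, 6): arr[1]=9 > arr[6]=3
(2, 6): arr[2]=8 > arr[6]=3
(3, 6): arr[3]=9 > arr[6]=3
(4, 6): arr[4]=12 > arr[6]=3
(5, 6): arr[5]=20 > arr[6]=3
(5, 7): arr[5]=20 > arr[7]=17

Total inversions: 8

The array has 8 inversion(s): (0,6), (1,2), (1,6), (2,6), (3,6), (4,6), (5,6), (5,7). Each pair (i,j) satisfies i < j and arr[i] > arr[j].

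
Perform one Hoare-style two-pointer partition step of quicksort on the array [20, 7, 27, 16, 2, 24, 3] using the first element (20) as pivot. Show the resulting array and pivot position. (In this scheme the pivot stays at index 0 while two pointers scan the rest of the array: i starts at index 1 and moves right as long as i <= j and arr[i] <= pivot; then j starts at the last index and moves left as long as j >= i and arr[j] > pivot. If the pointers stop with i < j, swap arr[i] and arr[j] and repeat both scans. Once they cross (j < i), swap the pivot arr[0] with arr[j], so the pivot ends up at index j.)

Hoare-style two-pointer partition with pivot = 20:

Initial array: [20, 7, 27, 16, 2, 24, 3]

Pointers start at i = 1, j = 6.
i stops at index 2 (arr[2]=27 > 20), j stops at index 6 (arr[6]=3 <= 20): swap arr[2] and arr[6], array becomes [20, 7, 3, 16, 2, 24, 27]
i ends at 5, j ends at 4: the pointers have crossed (j < i), so scanning stops.

Swap pivot arr[0] with arr[4] to place pivot at position 4: [2, 7, 3, 16, 20, 24, 27]
Pivot position: 4

After partitioning with pivot 20, the array becomes [2, 7, 3, 16, 20, 24, 27]. The pivot is placed at index 4. All elements to the left of the pivot are <= 20, and all elements to the right are > 20.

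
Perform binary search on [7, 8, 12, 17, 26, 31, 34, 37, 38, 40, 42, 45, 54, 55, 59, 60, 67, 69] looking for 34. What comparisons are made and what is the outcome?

Binary search for 34 in [7, 8, 12, 17, 26, 31, 34, 37, 38, 40, 42, 45, 54, 55, 59, 60, 67, 69]:

lo=0, hi=17, mid=8, arr[mid]=38 -> 38 > 34, search left half
lo=0, hi=7, mid=3, arr[mid]=17 -> 17 < 34, search right half
lo=4, hi=7, mid=5, arr[mid]=31 -> 31 < 34, search right half
lo=6, hi=7, mid=6, arr[mid]=34 -> Found target at index 6!

Binary search finds 34 at index 6 after 4 comparisons. The search repeatedly halves the search space by comparing with the middle element.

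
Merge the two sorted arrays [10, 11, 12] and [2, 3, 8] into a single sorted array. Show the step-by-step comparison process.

Merging process:

Compare 10 vs 2: take 2 from right. Merged: [2]
Compare 10 vs 3: take 3 from right. Merged: [2, 3]
Compare 10 vs 8: take 8 from right. Merged: [2, 3, 8]
Append remaining from left: [10, 11, 12]. Merged: [2, 3, 8, 10, 11, 12]

Final merged array: [2, 3, 8, 10, 11, 12]
Total comparisons: 3

The merged array is [2, 3, 8, 10, 11, 12], requiring 3 comparisons. The merge step runs in O(n) time where n is the total number of elements.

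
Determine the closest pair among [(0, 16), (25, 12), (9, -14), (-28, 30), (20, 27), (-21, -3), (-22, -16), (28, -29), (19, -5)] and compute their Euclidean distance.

Computing all pairwise distances among 9 points:

d((0, 16), (25, 12)) = 25.318
d((0, 16), (9, -14)) = 31.3209
d((0, 16), (-28, 30)) = 31.305
d((0, 16), (20, 27)) = 22.8254
d((0, 16), (-21, -3)) = 28.3196
d((0, 16), (-22, -16)) = 38.833
d((0, 16), (28, -29)) = 53.0
d((0, 16), (19, -5)) = 28.3196
d((25, 12), (9, -14)) = 30.5287
d((25, 12), (-28, 30)) = 55.9732
d((25, 12), (20, 27)) = 15.8114
d((25, 12), (-21, -3)) = 48.3839
d((25, 12), (-22, -16)) = 54.7083
d((25, 12), (28, -29)) = 41.1096
d((25, 12), (19, -5)) = 18.0278
d((9, -14), (-28, 30)) = 57.4891
d((9, -14), (20, 27)) = 42.45
d((9, -14), (-21, -3)) = 31.9531
d((9, -14), (-22, -16)) = 31.0644
d((9, -14), (28, -29)) = 24.2074
d((9, -14), (19, -5)) = 13.4536
d((-28, 30), (20, 27)) = 48.0937
d((-28, 30), (-21, -3)) = 33.7343
d((-28, 30), (-22, -16)) = 46.3897
d((-28, 30), (28, -29)) = 81.3449
d((-28, 30), (19, -5)) = 58.6003
d((20, 27), (-21, -3)) = 50.8035
d((20, 27), (-22, -16)) = 60.1082
d((20, 27), (28, -29)) = 56.5685
d((20, 27), (19, -5)) = 32.0156
d((-21, -3), (-22, -16)) = 13.0384 <-- minimum
d((-21, -3), (28, -29)) = 55.4707
d((-21, -3), (19, -5)) = 40.05
d((-22, -16), (28, -29)) = 51.6624
d((-22, -16), (19, -5)) = 42.45
d((28, -29), (19, -5)) = 25.632

Closest pair: (-21, -3) and (-22, -16) with distance 13.0384

The closest pair is (-21, -3) and (-22, -16) with Euclidean distance 13.0384. For 9 points, brute-force pairwise comparison is shown above. For large n, the divide-and-conquer algorithm (sort by x, recurse on halves, check the dividing strip) achieves O(n log n).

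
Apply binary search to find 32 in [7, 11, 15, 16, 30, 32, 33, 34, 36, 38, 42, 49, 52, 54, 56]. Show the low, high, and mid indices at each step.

Binary search for 32 in [7, 11, 15, 16, 30, 32, 33, 34, 36, 38, 42, 49, 52, 54, 56]:

lo=0, hi=14, mid=7, arr[mid]=34 -> 34 > 32, search left half
lo=0, hi=6, mid=3, arr[mid]=16 -> 16 < 32, search right half
lo=4, hi=6, mid=5, arr[mid]=32 -> Found target at index 5!

Binary search finds 32 at index 5 after 3 comparisons. The search repeatedly halves the search space by comparing with the middle element.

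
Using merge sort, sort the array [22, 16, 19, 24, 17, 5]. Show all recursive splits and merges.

Merge sort trace:

Split: [22, 16, 19, 24, 17, 5] -> [22, 16, 19] and [24, 17, 5]
  Split: [22, 16, 19] -> [22] and [16, 19]
    Split: [16, 19] -> [16] and [19]
    Merge: [16] + [19] -> [16, 19]
  Merge: [22] + [16, 19] -> [16, 19, 22]
  Split: [24, 17, 5] -> [24] and [17, 5]
    Split: [17, 5] -> [17] and [5]
    Merge: [17] + [5] -> [5, 17]
  Merge: [24] + [5, 17] -> [5, 17, 24]
Merge: [16, 19, 22] + [5, 17, 24] -> [5, 16, 17, 19, 22, 24]

Final sorted array: [5, 16, 17, 19, 22, 24]

The merge sort proceeds by recursively splitting the array and merging sorted halves.
After all merges, the sorted array is [5, 16, 17, 19, 22, 24].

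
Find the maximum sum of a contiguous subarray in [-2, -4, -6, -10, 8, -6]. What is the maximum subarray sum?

Using Kadane's algorithm on [-2, -4, -6, -10, 8, -6]:

Scanning through the array:
Position 1 (value -4): max_ending_here = -4, max_so_far = -2
Position 2 (value -6): max_ending_here = -6, max_so_far = -2
Position 3 (value -10): max_ending_here = -10, max_so_far = -2
Position 4 (value 8): max_ending_here = 8, max_so_far = 8
Position 5 (value -6): max_ending_here = 2, max_so_far = 8

Maximum subarray: [8]
Maximum sum: 8

The maximum subarray is [8] with sum 8. This subarray runs from index 4 to index 4.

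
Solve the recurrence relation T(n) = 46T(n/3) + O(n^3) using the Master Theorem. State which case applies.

Master Theorem for T(n) = 46T(n/3) + O(n^3):

a = 46, b = 3, c = 3
log_b(a) = log_3(46) = 3.4850

Case 1: c = 3 < log_3(46) = 3.4850
T(n) = O(n^(log_3 46))

For T(n) = 46T(n/3) + O(n^3): log_3(46) = 3.4850. This is Case 1 of the Master Theorem (c < log_b(a), work dominated by leaves), giving O(n^(log_3 46)).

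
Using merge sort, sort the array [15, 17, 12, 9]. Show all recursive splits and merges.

Merge sort trace:

Split: [15, 17, 12, 9] -> [15, 17] and [12, 9]
  Split: [15, 17] -> [15] and [17]
  Merge: [15] + [17] -> [15, 17]
  Split: [12, 9] -> [12] and [9]
  Merge: [12] + [9] -> [9, 12]
Merge: [15, 17] + [9, 12] -> [9, 12, 15, 17]

Final sorted array: [9, 12, 15, 17]

The merge sort proceeds by recursively splitting the array and merging sorted halves.
After all merges, the sorted array is [9, 12, 15, 17].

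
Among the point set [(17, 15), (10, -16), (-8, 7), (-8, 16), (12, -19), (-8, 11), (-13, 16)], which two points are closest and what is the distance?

Computing all pairwise distances among 7 points:

d((17, 15), (10, -16)) = 31.7805
d((17, 15), (-8, 7)) = 26.2488
d((17, 15), (-8, 16)) = 25.02
d((17, 15), (12, -19)) = 34.3657
d((17, 15), (-8, 11)) = 25.318
d((17, 15), (-13, 16)) = 30.0167
d((10, -16), (-8, 7)) = 29.2062
d((10, -16), (-8, 16)) = 36.7151
d((10, -16), (12, -19)) = 3.6056 <-- minimum
d((10, -16), (-8, 11)) = 32.45
d((10, -16), (-13, 16)) = 39.4081
d((-8, 7), (-8, 16)) = 9.0
d((-8, 7), (12, -19)) = 32.8024
d((-8, 7), (-8, 11)) = 4.0
d((-8, 7), (-13, 16)) = 10.2956
d((-8, 16), (12, -19)) = 40.3113
d((-8, 16), (-8, 11)) = 5.0
d((-8, 16), (-13, 16)) = 5.0
d((12, -19), (-8, 11)) = 36.0555
d((12, -19), (-13, 16)) = 43.0116
d((-8, 11), (-13, 16)) = 7.0711

Closest pair: (10, -16) and (12, -19) with distance 3.6056

The closest pair is (10, -16) and (12, -19) with Euclidean distance 3.6056. For 7 points, brute-force pairwise comparison is shown above. For large n, the divide-and-conquer algorithm (sort by x, recurse on halves, check the dividing strip) achieves O(n log n).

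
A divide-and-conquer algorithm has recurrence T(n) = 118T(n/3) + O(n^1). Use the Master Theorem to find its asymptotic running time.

Master Theorem for T(n) = 118T(n/3) + O(n^1):

a = 118, b = 3, c = 1
log_b(a) = log_3(118) = 4.3425

Case 1: c = 1 < log_3(118) = 4.3425
T(n) = O(n^(log_3 118))

For T(n) = 118T(n/3) + O(n^1): log_3(118) = 4.3425. This is Case 1 of the Master Theorem (c < log_b(a), work dominated by leaves), giving O(n^(log_3 118)).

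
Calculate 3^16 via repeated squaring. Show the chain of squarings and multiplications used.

Computing 3^16 by squaring (build up from 3^1; each line after the first costs one multiplication):

3^1 = 3
3^2 = (3^1)^2 = 3^2 = 9
3^4 = (3^2)^2 = 9^2 = 81
3^8 = (3^4)^2 = 81^2 = 6561
3^16 = (3^8)^2 = 6561^2 = 43046721

Result: 43046721
Multiplications needed: 4 (4 lines after 3^1)

3^16 = 43046721. Using exponentiation by squaring, this requires 4 multiplications. The key idea: if the exponent is even, square the half-power; if odd, multiply by the base once.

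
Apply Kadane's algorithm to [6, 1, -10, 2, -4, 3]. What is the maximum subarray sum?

Using Kadane's algorithm on [6, 1, -10, 2, -4, 3]:

Scanning through the array:
Position 1 (value 1): max_ending_here = 7, max_so_far = 7
Position 2 (value -10): max_ending_here = -3, max_so_far = 7
Position 3 (value 2): max_ending_here = 2, max_so_far = 7
Position 4 (value -4): max_ending_here = -2, max_so_far = 7
Position 5 (value 3): max_ending_here = 3, max_so_far = 7

Maximum subarray: [6, 1]
Maximum sum: 7

The maximum subarray is [6, 1] with sum 7. This subarray runs from index 0 to index 1.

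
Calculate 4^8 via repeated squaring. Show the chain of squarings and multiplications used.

Computing 4^8 by squaring (build up from 4^1; each line after the first costs one multiplication):

4^1 = 4
4^2 = (4^1)^2 = 4^2 = 16
4^4 = (4^2)^2 = 16^2 = 256
4^8 = (4^4)^2 = 256^2 = 65536

Result: 65536
Multiplications needed: 3 (3 lines after 4^1)

4^8 = 65536. Using exponentiation by squaring, this requires 3 multiplications. The key idea: if the exponent is even, square the half-power; if odd, multiply by the base once.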